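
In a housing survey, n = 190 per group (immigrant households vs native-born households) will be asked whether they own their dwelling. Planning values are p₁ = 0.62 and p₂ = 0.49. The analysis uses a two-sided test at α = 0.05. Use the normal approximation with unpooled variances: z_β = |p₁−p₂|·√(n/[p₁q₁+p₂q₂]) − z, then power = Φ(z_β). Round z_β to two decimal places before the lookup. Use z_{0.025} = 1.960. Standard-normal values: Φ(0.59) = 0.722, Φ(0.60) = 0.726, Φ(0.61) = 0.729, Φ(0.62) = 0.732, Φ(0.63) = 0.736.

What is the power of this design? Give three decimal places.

z_β = |p₁−p₂|·√(n/[p₁q₁+p₂q₂]) − z_{α/2}
    = 0.13 · √(190/0.4855) − 1.960
    = 0.13 · 19.7825 − 1.960
    = 2.5717 − 1.960 = 0.6117 → 0.61
Power = Φ(0.61) = 0.729.

Power ≈ 0.729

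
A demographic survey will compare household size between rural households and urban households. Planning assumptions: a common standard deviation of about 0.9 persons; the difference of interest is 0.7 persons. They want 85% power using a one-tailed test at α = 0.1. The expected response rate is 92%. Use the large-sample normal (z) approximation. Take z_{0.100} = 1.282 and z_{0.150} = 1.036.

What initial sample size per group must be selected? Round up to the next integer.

n = 20 per group

n = (z_α + z_β)² · (σ₁² + σ₂²) / δ²
  = (1.282 + 1.036)² · (2·0.9² = 1.62) / 0.7²
  = 5.3731 · 1.62 / 0.49
  = 17.76
Adjust for 92% response: 17.76 / 0.92 = 19.31.
Round up → n = 20 per group.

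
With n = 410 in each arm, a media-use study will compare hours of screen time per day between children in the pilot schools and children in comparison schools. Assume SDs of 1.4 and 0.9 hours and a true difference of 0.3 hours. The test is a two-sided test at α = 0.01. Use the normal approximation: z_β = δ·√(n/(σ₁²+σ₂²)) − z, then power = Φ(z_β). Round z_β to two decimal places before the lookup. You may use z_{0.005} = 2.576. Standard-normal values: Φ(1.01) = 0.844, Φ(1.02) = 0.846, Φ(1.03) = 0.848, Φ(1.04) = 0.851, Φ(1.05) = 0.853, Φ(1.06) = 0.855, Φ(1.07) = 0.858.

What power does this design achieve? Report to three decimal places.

z_β = δ·√(n/(σ₁²+σ₂²)) − z_{α/2}
    = 0.3 · √(410/2.77) − 2.576
    = 0.3 · 12.16612 − 2.576
    = 3.6498 − 2.576 = 1.0738 → 1.07
Power = Φ(1.07) = 0.858.

Power ≈ 0.858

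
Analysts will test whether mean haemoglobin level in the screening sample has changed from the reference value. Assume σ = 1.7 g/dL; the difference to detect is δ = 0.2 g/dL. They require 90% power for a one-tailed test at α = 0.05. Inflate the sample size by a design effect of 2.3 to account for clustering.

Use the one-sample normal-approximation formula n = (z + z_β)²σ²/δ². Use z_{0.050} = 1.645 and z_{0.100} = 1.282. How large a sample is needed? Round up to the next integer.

n = 1424

n = (z_α + z_β)² · σ² / δ²
  = (1.645 + 1.282)² · 1.7² / 0.2²
  = 8.5673 · 2.89 / 0.04
  = 618.99
Design effect: 2.3 × 618.99 = 1423.68.
Round up → n = 1424.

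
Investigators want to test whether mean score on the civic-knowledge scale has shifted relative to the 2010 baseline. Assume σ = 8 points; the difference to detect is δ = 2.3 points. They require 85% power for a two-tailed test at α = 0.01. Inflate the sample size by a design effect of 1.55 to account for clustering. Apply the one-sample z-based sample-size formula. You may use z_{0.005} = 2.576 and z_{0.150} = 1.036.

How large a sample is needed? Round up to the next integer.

n = 245

n = (z_{α/2} + z_β)² · σ² / δ²
  = (2.576 + 1.036)² · 8² / 2.3²
  = 13.0465 · 64 / 5.29
  = 157.84
Design effect: 1.55 × 157.84 = 244.65.
Round up → n = 245.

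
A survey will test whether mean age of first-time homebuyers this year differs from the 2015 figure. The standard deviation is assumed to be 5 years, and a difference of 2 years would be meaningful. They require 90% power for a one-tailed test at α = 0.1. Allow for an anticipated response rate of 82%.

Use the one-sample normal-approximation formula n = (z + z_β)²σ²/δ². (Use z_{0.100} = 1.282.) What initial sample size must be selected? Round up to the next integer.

n = 51

n = (z_α + z_β)² · σ² / δ²
  = (1.282 + 1.282)² · 5² / 2²
  = 6.5741 · 25 / 4
  = 41.09
Adjust for 82% response: 41.09 / 0.82 = 50.11.
Round up → n = 51.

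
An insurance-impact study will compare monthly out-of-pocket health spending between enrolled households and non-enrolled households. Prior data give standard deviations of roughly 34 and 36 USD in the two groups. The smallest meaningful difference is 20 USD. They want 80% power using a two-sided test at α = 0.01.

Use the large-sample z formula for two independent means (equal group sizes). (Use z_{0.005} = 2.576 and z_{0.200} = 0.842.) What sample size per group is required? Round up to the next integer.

n = 72 per group

n = (z_{α/2} + z_β)² · (σ₁² + σ₂²) / δ²
  = (2.576 + 0.842)² · (34² + 36² = 2452) / 20²
  = 11.6827 · 2452 / 400
  = 71.62
Round up → n = 72 per group.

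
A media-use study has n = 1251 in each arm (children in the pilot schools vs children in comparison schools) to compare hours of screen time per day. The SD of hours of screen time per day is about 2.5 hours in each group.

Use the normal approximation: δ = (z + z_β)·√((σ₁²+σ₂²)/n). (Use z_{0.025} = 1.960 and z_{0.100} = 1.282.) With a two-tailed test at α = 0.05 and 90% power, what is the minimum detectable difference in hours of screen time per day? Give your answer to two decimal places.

Minimum detectable difference ≈ 0.32 hours

δ = (z_{α/2} + z_β) · √((σ₁²+σ₂²)/n)
  = (1.960 + 1.282) · √(12.5/1251)
  = 3.242 · √0.00999
  = 3.242 · 0.1000
  = 0.3241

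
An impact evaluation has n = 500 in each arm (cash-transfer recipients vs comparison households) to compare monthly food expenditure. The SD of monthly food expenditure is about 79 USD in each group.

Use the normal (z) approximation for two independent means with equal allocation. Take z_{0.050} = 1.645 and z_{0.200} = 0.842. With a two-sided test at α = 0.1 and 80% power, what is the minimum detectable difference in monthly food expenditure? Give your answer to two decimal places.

δ = (z_{α/2} + z_β) · √((σ₁²+σ₂²)/n)
  = (1.645 + 0.842) · √(12482/500)
  = 2.487 · √24.964
  = 2.487 · 4.9964
  = 12.4260

Minimum detectable difference ≈ 12.43 USD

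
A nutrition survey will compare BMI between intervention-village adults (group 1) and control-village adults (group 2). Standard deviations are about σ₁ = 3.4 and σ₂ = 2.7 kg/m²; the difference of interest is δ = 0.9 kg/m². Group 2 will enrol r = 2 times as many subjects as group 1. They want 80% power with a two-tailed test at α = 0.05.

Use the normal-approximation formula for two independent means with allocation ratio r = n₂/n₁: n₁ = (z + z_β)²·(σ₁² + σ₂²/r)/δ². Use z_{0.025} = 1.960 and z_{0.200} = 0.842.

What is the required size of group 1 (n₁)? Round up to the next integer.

n₁ = (z_{α/2} + z_β)² · (σ₁² + σ₂²/r) / δ²
   = (1.960 + 0.842)² · (3.4² + 2.7²/2) / 0.9²
   = 7.8512 · (11.56 + 3.645) / 0.81
   = 7.8512 · 15.205 / 0.81
   = 147.38
Round up → n₁ = 148; n₂ = r·n₁ = 2 × 148 = 296.

n₁ = 148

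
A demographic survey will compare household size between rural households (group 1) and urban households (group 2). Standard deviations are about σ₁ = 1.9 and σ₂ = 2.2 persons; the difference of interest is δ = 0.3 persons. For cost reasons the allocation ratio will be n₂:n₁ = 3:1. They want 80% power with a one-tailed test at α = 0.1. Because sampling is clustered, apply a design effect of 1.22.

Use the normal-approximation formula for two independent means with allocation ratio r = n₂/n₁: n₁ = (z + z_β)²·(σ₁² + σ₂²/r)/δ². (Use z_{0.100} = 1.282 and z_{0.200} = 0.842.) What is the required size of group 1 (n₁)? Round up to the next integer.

n₁ = (z_α + z_β)² · (σ₁² + σ₂²/r) / δ²
   = (1.282 + 0.842)² · (1.9² + 2.2²/3) / 0.3²
   = 4.5114 · (3.61 + 1.6133) / 0.09
   = 4.5114 · 5.2233 / 0.09
   = 261.83
Design effect: 1.22 × 261.83 = 319.43.
Round up → n₁ = 320; n₂ = r·n₁ = 3 × 320 = 960.

n₁ = 320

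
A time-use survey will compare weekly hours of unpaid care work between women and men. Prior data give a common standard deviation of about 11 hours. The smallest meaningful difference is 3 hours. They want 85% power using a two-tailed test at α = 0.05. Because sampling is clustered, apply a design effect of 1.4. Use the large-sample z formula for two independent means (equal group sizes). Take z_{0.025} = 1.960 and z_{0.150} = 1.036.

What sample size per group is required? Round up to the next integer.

n = (z_{α/2} + z_β)² · (σ₁² + σ₂²) / δ²
  = (1.960 + 1.036)² · (2·11² = 242) / 3²
  = 8.9760 · 242 / 9
  = 241.36
Design effect: 1.4 × 241.36 = 337.90.
Round up → n = 338 per group.

n = 338 per group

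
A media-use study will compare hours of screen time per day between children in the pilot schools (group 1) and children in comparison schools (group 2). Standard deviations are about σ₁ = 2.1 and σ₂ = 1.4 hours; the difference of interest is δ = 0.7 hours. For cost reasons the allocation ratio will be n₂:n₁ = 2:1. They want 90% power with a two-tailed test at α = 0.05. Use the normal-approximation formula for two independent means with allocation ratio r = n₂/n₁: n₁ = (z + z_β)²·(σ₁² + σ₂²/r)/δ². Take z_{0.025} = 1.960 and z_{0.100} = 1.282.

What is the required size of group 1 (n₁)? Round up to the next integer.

n₁ = 116

n₁ = (z_{α/2} + z_β)² · (σ₁² + σ₂²/r) / δ²
   = (1.960 + 1.282)² · (2.1² + 1.4²/2) / 0.7²
   = 10.5106 · (4.41 + 0.98) / 0.49
   = 10.5106 · 5.39 / 0.49
   = 115.62
Round up → n₁ = 116; n₂ = r·n₁ = 2 × 116 = 232.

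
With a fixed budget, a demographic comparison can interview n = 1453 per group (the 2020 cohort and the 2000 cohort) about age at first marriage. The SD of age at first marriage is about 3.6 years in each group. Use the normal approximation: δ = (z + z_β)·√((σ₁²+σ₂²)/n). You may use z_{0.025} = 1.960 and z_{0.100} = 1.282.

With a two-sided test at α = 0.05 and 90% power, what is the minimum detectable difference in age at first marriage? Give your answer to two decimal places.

Minimum detectable difference ≈ 0.43 years

δ = (z_{α/2} + z_β) · √((σ₁²+σ₂²)/n)
  = (1.960 + 1.282) · √(25.92/1453)
  = 3.242 · √0.01784
  = 3.242 · 0.1336
  = 0.4330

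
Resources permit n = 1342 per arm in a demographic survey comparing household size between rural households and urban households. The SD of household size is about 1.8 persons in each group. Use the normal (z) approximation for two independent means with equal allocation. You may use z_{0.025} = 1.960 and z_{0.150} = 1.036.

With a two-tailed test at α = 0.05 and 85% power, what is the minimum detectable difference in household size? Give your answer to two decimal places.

δ = (z_{α/2} + z_β) · √((σ₁²+σ₂²)/n)
  = (1.960 + 1.036) · √(6.48/1342)
  = 2.996 · √0.00483
  = 2.996 · 0.0695
  = 0.2082

Minimum detectable difference ≈ 0.21 persons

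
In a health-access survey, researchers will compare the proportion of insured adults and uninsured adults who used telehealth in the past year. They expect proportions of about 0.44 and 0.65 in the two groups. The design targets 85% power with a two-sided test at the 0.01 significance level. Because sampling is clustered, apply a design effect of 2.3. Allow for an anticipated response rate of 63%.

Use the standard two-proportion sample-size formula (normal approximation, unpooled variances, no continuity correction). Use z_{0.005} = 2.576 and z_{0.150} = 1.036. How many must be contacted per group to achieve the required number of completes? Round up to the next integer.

n = 512 per group

n = (z_{α/2} + z_β)² · [p₁(1−p₁) + p₂(1−p₂)] / (p₁ − p₂)²
  = (2.576 + 1.036)² · (0.44·0.56 + 0.65·0.35) / (-0.21)²
  = (3.612)² · (0.2464 + 0.2275) / 0.0441
  = 13.0465 · 0.4739 / 0.0441
  = 140.20
Design effect: 2.3 × 140.20 = 322.46.
Adjust for 63% response: 322.46 / 0.63 = 511.84.
Round up → n = 512 per group.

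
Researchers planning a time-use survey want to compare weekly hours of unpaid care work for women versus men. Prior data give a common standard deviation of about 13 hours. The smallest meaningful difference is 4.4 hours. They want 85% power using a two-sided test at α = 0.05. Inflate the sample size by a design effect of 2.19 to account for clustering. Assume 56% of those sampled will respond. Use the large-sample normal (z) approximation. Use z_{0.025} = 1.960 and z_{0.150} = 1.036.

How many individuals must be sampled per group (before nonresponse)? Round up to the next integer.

n = (z_{α/2} + z_β)² · (σ₁² + σ₂²) / δ²
  = (1.960 + 1.036)² · (2·13² = 338) / 4.4²
  = 8.9760 · 338 / 19.36
  = 156.71
Design effect: 2.19 × 156.71 = 343.19.
Adjust for 56% response: 343.19 / 0.56 = 612.85.
Round up → n = 613 per group.

n = 613 per group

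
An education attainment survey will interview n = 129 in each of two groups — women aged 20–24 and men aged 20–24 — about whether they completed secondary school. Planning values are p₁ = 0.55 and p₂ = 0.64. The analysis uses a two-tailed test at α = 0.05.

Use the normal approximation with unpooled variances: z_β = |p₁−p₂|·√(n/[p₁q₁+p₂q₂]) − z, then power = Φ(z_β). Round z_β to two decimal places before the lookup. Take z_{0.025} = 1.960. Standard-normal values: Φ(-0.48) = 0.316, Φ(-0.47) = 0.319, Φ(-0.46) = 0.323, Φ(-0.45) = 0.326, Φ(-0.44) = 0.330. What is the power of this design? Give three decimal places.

Power ≈ 0.316

z_β = |p₁−p₂|·√(n/[p₁q₁+p₂q₂]) − z_{α/2}
    = 0.09 · √(129/0.4779) − 1.960
    = 0.09 · 16.4296 − 1.960
    = 1.4787 − 1.960 = -0.4813 → -0.48
Power = Φ(-0.48) = 0.316.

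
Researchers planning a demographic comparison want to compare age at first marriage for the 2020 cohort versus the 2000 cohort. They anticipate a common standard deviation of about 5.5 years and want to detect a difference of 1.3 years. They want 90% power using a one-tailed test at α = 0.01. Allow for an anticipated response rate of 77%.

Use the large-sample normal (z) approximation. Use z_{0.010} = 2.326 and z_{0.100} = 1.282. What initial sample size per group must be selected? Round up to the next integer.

n = 606 per group

n = (z_α + z_β)² · (σ₁² + σ₂²) / δ²
  = (2.326 + 1.282)² · (2·5.5² = 60.5) / 1.3²
  = 13.0177 · 60.5 / 1.69
  = 466.02
Adjust for 77% response: 466.02 / 0.77 = 605.22.
Round up → n = 606 per group.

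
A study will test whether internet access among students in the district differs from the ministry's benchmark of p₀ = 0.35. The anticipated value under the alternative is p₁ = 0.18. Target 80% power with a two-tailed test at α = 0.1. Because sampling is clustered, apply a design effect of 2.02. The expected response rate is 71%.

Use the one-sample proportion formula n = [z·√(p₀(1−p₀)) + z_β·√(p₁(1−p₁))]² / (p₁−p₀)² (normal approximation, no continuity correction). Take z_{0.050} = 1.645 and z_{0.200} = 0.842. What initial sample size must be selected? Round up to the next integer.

n = [z_{α/2}·√(p₀q₀) + z_β·√(p₁q₁)]² / (p₁ − p₀)²
  = [1.645·√(0.35·0.65) + 0.842·√(0.18·0.82)]² / (-0.17)²
  = [1.645·0.4770 + 0.842·0.3842]² / 0.0289
  = [1.1081]² / 0.0289
  = 42.49
Design effect: 2.02 × 42.49 = 85.82.
Adjust for 71% response: 85.82 / 0.71 = 120.88.
Round up → n = 121.

n = 121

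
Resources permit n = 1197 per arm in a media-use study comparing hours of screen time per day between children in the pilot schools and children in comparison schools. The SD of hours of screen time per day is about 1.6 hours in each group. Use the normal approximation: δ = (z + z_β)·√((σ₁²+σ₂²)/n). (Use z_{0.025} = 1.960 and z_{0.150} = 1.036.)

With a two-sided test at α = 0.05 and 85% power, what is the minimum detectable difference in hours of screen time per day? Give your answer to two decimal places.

δ = (z_{α/2} + z_β) · √((σ₁²+σ₂²)/n)
  = (1.960 + 1.036) · √(5.12/1197)
  = 2.996 · √0.00428
  = 2.996 · 0.0654
  = 0.1959

Minimum detectable difference ≈ 0.20 hours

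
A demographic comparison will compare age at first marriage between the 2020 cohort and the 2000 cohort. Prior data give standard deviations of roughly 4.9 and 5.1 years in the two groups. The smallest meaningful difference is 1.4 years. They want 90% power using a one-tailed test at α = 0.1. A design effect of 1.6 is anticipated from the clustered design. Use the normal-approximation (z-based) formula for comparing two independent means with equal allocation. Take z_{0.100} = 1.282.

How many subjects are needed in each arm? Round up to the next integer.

n = (z_α + z_β)² · (σ₁² + σ₂²) / δ²
  = (1.282 + 1.282)² · (4.9² + 5.1² = 50.02) / 1.4²
  = 6.5741 · 50.02 / 1.96
  = 167.77
Design effect: 1.6 × 167.77 = 268.44.
Round up → n = 269 per group.

n = 269 per group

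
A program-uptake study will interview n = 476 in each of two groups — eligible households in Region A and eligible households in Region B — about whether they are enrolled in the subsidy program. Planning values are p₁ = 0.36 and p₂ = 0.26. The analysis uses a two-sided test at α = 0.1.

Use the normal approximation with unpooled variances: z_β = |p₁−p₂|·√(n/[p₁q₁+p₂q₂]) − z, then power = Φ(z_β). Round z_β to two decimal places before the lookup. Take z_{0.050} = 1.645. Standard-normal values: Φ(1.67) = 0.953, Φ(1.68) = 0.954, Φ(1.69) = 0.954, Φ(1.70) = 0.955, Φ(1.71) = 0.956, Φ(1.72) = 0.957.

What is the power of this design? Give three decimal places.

Power ≈ 0.956

z_β = |p₁−p₂|·√(n/[p₁q₁+p₂q₂]) − z_{α/2}
    = 0.10 · √(476/0.4228) − 1.645
    = 0.10 · 33.5534 − 1.645
    = 3.3553 − 1.645 = 1.7103 → 1.71
Power = Φ(1.71) = 0.956.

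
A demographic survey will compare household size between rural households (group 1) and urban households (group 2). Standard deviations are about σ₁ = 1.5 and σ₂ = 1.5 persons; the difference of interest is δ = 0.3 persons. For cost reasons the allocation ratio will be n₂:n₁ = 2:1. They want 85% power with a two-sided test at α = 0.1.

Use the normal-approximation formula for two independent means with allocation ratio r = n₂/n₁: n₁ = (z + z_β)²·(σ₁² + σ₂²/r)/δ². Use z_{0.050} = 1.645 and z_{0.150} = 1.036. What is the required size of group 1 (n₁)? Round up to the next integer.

n₁ = (z_{α/2} + z_β)² · (σ₁² + σ₂²/r) / δ²
   = (1.645 + 1.036)² · (1.5² + 1.5²/2) / 0.3²
   = 7.1878 · (2.25 + 1.125) / 0.09
   = 7.1878 · 3.375 / 0.09
   = 269.54
Round up → n₁ = 270; n₂ = r·n₁ = 2 × 270 = 540.

n₁ = 270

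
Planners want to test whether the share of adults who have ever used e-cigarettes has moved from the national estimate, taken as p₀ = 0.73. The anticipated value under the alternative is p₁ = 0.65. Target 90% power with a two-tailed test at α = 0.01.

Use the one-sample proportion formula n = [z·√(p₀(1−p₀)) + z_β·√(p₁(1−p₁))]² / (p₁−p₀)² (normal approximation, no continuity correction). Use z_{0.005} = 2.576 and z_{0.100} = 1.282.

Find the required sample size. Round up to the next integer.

n = 482

n = [z_{α/2}·√(p₀q₀) + z_β·√(p₁q₁)]² / (p₁ − p₀)²
  = [2.576·√(0.73·0.27) + 1.282·√(0.65·0.35)]² / (-0.08)²
  = [2.576·0.4440 + 1.282·0.4770]² / 0.0064
  = [1.7551]² / 0.0064
  = 481.32
Round up → n = 482.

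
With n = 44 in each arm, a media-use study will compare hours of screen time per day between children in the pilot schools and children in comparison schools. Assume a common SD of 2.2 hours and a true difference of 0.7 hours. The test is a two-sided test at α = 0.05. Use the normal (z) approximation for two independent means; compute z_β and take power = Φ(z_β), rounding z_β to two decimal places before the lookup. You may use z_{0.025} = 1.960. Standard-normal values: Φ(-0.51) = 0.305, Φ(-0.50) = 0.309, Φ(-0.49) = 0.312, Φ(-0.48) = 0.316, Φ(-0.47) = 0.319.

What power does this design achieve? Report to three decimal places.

z_β = δ·√(n/(σ₁²+σ₂²)) − z_{α/2}
    = 0.7 · √(44/9.68) − 1.960
    = 0.7 · 2.13201 − 1.960
    = 1.4924 − 1.960 = -0.4676 → -0.47
Power = Φ(-0.47) = 0.319.

Power ≈ 0.319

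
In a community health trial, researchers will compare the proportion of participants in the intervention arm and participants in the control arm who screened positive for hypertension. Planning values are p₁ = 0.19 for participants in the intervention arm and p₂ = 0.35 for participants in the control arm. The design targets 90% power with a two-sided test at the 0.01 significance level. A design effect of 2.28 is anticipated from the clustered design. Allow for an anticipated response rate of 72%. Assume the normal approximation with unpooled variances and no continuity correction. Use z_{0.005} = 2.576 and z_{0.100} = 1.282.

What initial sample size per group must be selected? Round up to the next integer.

n = (z_{α/2} + z_β)² · [p₁(1−p₁) + p₂(1−p₂)] / (p₁ − p₂)²
  = (2.576 + 1.282)² · (0.19·0.81 + 0.35·0.65) / (-0.16)²
  = (3.858)² · (0.1539 + 0.2275) / 0.0256
  = 14.8842 · 0.3814 / 0.0256
  = 221.75
Design effect: 2.28 × 221.75 = 505.59.
Adjust for 72% response: 505.59 / 0.72 = 702.21.
Round up → n = 703 per group.

n = 703 per group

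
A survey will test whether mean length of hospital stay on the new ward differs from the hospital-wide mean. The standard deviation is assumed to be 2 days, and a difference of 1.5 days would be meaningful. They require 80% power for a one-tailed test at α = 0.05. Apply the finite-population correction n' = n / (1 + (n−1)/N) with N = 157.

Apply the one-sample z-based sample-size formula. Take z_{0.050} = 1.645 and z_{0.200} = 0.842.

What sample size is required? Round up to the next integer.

n = 11

n = (z_α + z_β)² · σ² / δ²
  = (1.645 + 0.842)² · 2² / 1.5²
  = 6.1852 · 4 / 2.25
  = 11.00
Finite-population correction (N = 157): 11.00 / (1 + (11.00 − 1)/157) = 10.34.
Round up → n = 11.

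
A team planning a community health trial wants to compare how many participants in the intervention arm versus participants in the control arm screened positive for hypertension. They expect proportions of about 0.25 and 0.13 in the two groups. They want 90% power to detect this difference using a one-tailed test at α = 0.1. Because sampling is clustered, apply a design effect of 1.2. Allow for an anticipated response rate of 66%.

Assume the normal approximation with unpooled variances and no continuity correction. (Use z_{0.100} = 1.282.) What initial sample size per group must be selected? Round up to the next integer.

n = (z_α + z_β)² · [p₁(1−p₁) + p₂(1−p₂)] / (p₁ − p₂)²
  = (1.282 + 1.282)² · (0.25·0.75 + 0.13·0.87) / (0.12)²
  = (2.564)² · (0.1875 + 0.1131) / 0.0144
  = 6.5741 · 0.3006 / 0.0144
  = 137.23
Design effect: 1.2 × 137.23 = 164.68.
Adjust for 66% response: 164.68 / 0.66 = 249.52.
Round up → n = 250 per group.

n = 250 per group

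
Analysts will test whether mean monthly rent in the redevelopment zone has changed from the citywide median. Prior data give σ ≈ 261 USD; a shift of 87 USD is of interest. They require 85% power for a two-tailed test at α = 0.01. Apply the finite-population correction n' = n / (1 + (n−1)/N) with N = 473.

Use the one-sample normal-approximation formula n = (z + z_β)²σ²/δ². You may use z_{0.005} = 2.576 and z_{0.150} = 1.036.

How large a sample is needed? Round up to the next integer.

n = (z_{α/2} + z_β)² · σ² / δ²
  = (2.576 + 1.036)² · 261² / 87²
  = 13.0465 · 68121 / 7569
  = 117.42
Finite-population correction (N = 473): 117.42 / (1 + (117.42 − 1)/473) = 94.23.
Round up → n = 95.

n = 95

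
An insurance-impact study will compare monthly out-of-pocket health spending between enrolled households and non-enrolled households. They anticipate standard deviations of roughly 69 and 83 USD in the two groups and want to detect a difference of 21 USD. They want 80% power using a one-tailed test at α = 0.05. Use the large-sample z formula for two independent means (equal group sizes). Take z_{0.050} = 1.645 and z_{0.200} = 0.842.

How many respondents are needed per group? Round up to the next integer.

n = 164 per group

n = (z_α + z_β)² · (σ₁² + σ₂²) / δ²
  = (1.645 + 0.842)² · (69² + 83² = 11650) / 21²
  = 6.1852 · 11650 / 441
  = 163.40
Round up → n = 164 per group.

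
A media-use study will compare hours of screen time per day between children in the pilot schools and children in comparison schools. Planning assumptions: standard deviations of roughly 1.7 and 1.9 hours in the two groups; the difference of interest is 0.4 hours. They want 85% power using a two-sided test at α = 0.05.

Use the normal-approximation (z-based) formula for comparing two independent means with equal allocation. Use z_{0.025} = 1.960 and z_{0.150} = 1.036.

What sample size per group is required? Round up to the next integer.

n = (z_{α/2} + z_β)² · (σ₁² + σ₂²) / δ²
  = (1.960 + 1.036)² · (1.7² + 1.9² = 6.5) / 0.4²
  = 8.9760 · 6.5 / 0.16
  = 364.65
Round up → n = 365 per group.

n = 365 per group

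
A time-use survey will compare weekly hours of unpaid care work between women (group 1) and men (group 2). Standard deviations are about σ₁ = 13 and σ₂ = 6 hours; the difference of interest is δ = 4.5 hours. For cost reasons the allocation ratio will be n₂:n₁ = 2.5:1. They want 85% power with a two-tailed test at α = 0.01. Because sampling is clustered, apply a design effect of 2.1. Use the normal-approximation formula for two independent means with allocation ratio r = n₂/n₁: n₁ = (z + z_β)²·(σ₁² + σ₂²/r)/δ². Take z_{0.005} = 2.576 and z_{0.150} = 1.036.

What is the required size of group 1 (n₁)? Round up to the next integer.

n₁ = (z_{α/2} + z_β)² · (σ₁² + σ₂²/r) / δ²
   = (2.576 + 1.036)² · (13² + 6²/2.5) / 4.5²
   = 13.0465 · (169 + 14.4) / 20.25
   = 13.0465 · 183.4 / 20.25
   = 118.16
Design effect: 2.1 × 118.16 = 248.14.
Round up → n₁ = 249; n₂ = r·n₁ = 2.5 × 249 = 623.

n₁ = 249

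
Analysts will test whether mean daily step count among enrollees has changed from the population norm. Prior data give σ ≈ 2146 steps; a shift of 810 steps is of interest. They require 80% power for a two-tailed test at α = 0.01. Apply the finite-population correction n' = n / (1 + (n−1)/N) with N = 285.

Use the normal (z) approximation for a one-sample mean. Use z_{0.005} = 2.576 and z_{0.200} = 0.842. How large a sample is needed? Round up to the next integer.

n = (z_{α/2} + z_β)² · σ² / δ²
  = (2.576 + 0.842)² · 2146² / 810²
  = 11.6827 · 4605316 / 656100
  = 82.00
Finite-population correction (N = 285): 82.00 / (1 + (82.00 − 1)/285) = 63.85.
Round up → n = 64.

n = 64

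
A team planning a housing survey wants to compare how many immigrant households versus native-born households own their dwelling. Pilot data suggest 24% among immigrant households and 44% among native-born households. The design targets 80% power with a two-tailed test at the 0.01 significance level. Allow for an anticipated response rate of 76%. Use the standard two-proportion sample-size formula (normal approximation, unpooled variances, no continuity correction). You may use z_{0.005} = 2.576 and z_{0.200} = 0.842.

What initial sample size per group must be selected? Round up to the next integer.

n = (z_{α/2} + z_β)² · [p₁(1−p₁) + p₂(1−p₂)] / (p₁ − p₂)²
  = (2.576 + 0.842)² · (0.24·0.76 + 0.44·0.56) / (-0.20)²
  = (3.418)² · (0.1824 + 0.2464) / 0.0400
  = 11.6827 · 0.4288 / 0.0400
  = 125.24
Adjust for 76% response: 125.24 / 0.76 = 164.79.
Round up → n = 165 per group.

n = 165 per group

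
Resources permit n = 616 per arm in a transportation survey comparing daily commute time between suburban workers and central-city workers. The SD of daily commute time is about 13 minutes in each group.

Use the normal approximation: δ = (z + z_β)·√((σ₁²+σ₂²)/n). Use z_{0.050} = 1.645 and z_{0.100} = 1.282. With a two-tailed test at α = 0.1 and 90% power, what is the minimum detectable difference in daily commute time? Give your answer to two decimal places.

δ = (z_{α/2} + z_β) · √((σ₁²+σ₂²)/n)
  = (1.645 + 1.282) · √(338/616)
  = 2.927 · √0.5487
  = 2.927 · 0.7407
  = 2.1682

Minimum detectable difference ≈ 2.17 minutes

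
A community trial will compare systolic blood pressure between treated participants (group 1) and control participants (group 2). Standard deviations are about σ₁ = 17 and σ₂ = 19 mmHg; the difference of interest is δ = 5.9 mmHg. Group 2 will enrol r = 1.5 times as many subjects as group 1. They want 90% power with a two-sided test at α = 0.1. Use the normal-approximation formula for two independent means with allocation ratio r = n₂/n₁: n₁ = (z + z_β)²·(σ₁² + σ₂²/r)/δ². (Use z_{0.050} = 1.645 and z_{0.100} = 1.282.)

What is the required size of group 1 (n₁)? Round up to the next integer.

n₁ = (z_{α/2} + z_β)² · (σ₁² + σ₂²/r) / δ²
   = (1.645 + 1.282)² · (17² + 19²/1.5) / 5.9²
   = 8.5673 · (289 + 240.6667) / 34.81
   = 8.5673 · 529.6667 / 34.81
   = 130.36
Round up → n₁ = 131; n₂ = r·n₁ = 1.5 × 131 = 197.

n₁ = 131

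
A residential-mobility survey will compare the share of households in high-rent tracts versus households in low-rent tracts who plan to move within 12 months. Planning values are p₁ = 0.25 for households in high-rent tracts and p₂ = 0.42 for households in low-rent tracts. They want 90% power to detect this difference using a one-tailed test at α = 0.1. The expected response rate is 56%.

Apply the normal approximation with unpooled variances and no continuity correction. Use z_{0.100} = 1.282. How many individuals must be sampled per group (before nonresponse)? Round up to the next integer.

n = 176 per group

n = (z_α + z_β)² · [p₁(1−p₁) + p₂(1−p₂)] / (p₁ − p₂)²
  = (1.282 + 1.282)² · (0.25·0.75 + 0.42·0.58) / (-0.17)²
  = (2.564)² · (0.1875 + 0.2436) / 0.0289
  = 6.5741 · 0.4311 / 0.0289
  = 98.07
Adjust for 56% response: 98.07 / 0.56 = 175.12.
Round up → n = 176 per group.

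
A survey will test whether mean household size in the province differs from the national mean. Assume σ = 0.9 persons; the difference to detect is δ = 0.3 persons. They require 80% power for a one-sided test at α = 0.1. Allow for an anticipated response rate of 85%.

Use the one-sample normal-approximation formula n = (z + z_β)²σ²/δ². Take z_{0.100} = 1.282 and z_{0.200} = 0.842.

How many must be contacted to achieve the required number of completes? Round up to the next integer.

n = (z_α + z_β)² · σ² / δ²
  = (1.282 + 0.842)² · 0.9² / 0.3²
  = 4.5114 · 0.81 / 0.09
  = 40.60
Adjust for 85% response: 40.60 / 0.85 = 47.77.
Round up → n = 48.

n = 48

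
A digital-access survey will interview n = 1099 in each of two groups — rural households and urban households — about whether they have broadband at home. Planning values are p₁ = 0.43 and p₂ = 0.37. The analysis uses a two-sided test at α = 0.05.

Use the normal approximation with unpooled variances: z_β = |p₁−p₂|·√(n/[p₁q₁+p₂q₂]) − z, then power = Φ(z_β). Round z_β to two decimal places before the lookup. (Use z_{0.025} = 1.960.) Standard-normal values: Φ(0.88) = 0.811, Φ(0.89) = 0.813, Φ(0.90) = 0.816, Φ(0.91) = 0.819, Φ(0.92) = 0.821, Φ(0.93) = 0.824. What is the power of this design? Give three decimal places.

Power ≈ 0.821

z_β = |p₁−p₂|·√(n/[p₁q₁+p₂q₂]) − z_{α/2}
    = 0.06 · √(1099/0.4782) − 1.960
    = 0.06 · 47.9396 − 1.960
    = 2.8764 − 1.960 = 0.9164 → 0.92
Power = Φ(0.92) = 0.821.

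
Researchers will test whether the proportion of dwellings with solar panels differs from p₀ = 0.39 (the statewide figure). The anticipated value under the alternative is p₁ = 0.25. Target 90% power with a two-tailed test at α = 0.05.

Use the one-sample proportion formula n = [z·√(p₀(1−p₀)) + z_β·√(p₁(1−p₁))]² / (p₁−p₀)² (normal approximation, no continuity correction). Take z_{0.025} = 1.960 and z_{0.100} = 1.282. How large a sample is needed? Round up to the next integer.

n = 117

n = [z_{α/2}·√(p₀q₀) + z_β·√(p₁q₁)]² / (p₁ − p₀)²
  = [1.960·√(0.39·0.61) + 1.282·√(0.25·0.75)]² / (-0.14)²
  = [1.960·0.4877 + 1.282·0.4330]² / 0.0196
  = [1.5111]² / 0.0196
  = 116.50
Round up → n = 117.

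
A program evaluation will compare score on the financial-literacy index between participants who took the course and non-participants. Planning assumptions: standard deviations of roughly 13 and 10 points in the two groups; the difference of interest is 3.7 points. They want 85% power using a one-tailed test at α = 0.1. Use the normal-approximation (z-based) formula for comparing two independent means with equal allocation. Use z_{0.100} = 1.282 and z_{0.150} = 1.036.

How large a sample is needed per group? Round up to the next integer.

n = (z_α + z_β)² · (σ₁² + σ₂²) / δ²
  = (1.282 + 1.036)² · (13² + 10² = 269) / 3.7²
  = 5.3731 · 269 / 13.69
  = 105.58
Round up → n = 106 per group.

n = 106 per group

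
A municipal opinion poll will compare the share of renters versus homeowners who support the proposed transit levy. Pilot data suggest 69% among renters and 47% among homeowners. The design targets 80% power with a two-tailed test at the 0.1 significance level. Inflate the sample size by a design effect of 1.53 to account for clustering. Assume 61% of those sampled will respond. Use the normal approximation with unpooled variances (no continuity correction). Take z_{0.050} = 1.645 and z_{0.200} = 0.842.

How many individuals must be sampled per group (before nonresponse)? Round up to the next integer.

n = (z_{α/2} + z_β)² · [p₁(1−p₁) + p₂(1−p₂)] / (p₁ − p₂)²
  = (1.645 + 0.842)² · (0.69·0.31 + 0.47·0.53) / (0.22)²
  = (2.487)² · (0.2139 + 0.2491) / 0.0484
  = 6.1852 · 0.4630 / 0.0484
  = 59.17
Design effect: 1.53 × 59.17 = 90.53.
Adjust for 61% response: 90.53 / 0.61 = 148.41.
Round up → n = 149 per group.

n = 149 per group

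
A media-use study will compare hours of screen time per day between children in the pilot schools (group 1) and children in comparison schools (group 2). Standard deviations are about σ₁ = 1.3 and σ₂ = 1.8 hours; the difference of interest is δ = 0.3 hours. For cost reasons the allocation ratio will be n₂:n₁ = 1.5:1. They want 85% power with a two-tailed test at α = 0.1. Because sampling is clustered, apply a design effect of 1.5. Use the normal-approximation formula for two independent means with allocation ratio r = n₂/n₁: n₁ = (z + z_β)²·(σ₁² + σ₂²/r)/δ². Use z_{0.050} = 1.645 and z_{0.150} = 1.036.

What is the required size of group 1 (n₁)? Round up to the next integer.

n₁ = 462

n₁ = (z_{α/2} + z_β)² · (σ₁² + σ₂²/r) / δ²
   = (1.645 + 1.036)² · (1.3² + 1.8²/1.5) / 0.3²
   = 7.1878 · (1.69 + 2.16) / 0.09
   = 7.1878 · 3.85 / 0.09
   = 307.48
Design effect: 1.5 × 307.48 = 461.21.
Round up → n₁ = 462; n₂ = r·n₁ = 1.5 × 462 = 693.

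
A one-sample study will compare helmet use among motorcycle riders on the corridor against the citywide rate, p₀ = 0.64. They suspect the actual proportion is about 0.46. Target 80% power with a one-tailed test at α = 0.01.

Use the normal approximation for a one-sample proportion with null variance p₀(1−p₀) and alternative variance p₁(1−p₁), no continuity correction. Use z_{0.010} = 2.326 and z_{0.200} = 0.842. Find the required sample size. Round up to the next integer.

n = 73

n = [z_α·√(p₀q₀) + z_β·√(p₁q₁)]² / (p₁ − p₀)²
  = [2.326·√(0.64·0.36) + 0.842·√(0.46·0.54)]² / (-0.18)²
  = [2.326·0.4800 + 0.842·0.4984]² / 0.0324
  = [1.5361]² / 0.0324
  = 72.83
Round up → n = 73.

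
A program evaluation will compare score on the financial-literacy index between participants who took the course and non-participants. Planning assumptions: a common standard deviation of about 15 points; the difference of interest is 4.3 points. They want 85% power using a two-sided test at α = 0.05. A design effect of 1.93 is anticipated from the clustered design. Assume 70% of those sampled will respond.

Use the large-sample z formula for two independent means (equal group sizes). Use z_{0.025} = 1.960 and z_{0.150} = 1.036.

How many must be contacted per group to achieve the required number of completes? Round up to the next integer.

n = (z_{α/2} + z_β)² · (σ₁² + σ₂²) / δ²
  = (1.960 + 1.036)² · (2·15² = 450) / 4.3²
  = 8.9760 · 450 / 18.49
  = 218.45
Design effect: 1.93 × 218.45 = 421.62.
Adjust for 70% response: 421.62 / 0.70 = 602.31.
Round up → n = 603 per group.

n = 603 per group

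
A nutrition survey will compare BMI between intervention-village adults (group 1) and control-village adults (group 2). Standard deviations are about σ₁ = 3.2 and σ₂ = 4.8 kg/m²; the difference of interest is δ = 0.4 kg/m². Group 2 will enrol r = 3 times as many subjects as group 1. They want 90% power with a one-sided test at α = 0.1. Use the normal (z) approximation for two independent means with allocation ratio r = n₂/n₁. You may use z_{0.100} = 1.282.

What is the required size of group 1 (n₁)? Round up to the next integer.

n₁ = 737

n₁ = (z_α + z_β)² · (σ₁² + σ₂²/r) / δ²
   = (1.282 + 1.282)² · (3.2² + 4.8²/3) / 0.4²
   = 6.5741 · (10.24 + 7.68) / 0.16
   = 6.5741 · 17.92 / 0.16
   = 736.30
Round up → n₁ = 737; n₂ = r·n₁ = 3 × 737 = 2211.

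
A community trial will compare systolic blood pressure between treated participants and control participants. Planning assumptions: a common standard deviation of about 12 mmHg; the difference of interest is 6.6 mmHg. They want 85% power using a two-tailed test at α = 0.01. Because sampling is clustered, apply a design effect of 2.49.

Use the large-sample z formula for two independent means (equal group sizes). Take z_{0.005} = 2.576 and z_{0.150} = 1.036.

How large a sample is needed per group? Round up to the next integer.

n = 215 per group

n = (z_{α/2} + z_β)² · (σ₁² + σ₂²) / δ²
  = (2.576 + 1.036)² · (2·12² = 288) / 6.6²
  = 13.0465 · 288 / 43.56
  = 86.26
Design effect: 2.49 × 86.26 = 214.78.
Round up → n = 215 per group.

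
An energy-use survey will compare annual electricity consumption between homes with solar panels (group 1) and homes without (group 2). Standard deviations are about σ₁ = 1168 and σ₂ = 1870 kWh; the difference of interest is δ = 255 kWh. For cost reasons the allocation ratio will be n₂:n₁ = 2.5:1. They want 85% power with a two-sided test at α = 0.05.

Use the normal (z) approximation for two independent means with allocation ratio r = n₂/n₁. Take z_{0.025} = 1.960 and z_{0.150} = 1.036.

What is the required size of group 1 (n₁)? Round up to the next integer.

n₁ = 382

n₁ = (z_{α/2} + z_β)² · (σ₁² + σ₂²/r) / δ²
   = (1.960 + 1.036)² · (1168² + 1870²/2.5) / 255²
   = 8.9760 · (1364224 + 1398760) / 65025
   = 8.9760 · 2762984 / 65025
   = 381.40
Round up → n₁ = 382; n₂ = r·n₁ = 2.5 × 382 = 955.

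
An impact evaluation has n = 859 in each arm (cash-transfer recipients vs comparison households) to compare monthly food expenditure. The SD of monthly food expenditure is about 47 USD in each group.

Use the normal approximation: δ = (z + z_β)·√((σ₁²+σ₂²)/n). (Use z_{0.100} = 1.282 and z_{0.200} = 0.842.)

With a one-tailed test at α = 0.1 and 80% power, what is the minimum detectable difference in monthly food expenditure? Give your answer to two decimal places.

δ = (z_α + z_β) · √((σ₁²+σ₂²)/n)
  = (1.282 + 0.842) · √(4418/859)
  = 2.124 · √5.1432
  = 2.124 · 2.2679
  = 4.8169

Minimum detectable difference ≈ 4.82 USD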